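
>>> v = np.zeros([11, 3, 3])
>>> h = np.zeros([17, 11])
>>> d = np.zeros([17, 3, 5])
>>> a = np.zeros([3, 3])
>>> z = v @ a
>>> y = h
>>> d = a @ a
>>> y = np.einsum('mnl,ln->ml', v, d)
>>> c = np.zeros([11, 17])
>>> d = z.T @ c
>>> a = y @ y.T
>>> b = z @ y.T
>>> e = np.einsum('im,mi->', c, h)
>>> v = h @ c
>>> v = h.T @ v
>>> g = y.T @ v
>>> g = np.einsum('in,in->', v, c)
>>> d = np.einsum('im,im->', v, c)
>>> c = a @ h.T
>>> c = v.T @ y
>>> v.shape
(11, 17)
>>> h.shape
(17, 11)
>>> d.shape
()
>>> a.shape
(11, 11)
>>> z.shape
(11, 3, 3)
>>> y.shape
(11, 3)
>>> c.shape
(17, 3)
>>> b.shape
(11, 3, 11)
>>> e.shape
()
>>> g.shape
()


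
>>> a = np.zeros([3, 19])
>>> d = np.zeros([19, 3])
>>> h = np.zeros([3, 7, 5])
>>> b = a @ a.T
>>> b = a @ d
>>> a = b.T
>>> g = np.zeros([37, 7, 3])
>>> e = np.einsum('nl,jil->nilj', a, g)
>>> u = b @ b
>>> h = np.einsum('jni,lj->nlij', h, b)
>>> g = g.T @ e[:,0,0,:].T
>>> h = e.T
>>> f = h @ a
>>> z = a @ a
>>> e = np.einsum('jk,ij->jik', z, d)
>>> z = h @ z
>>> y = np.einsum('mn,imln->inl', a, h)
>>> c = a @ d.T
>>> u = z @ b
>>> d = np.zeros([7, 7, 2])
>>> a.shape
(3, 3)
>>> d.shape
(7, 7, 2)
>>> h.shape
(37, 3, 7, 3)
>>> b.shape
(3, 3)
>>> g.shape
(3, 7, 3)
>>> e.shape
(3, 19, 3)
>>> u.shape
(37, 3, 7, 3)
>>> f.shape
(37, 3, 7, 3)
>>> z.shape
(37, 3, 7, 3)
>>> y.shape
(37, 3, 7)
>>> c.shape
(3, 19)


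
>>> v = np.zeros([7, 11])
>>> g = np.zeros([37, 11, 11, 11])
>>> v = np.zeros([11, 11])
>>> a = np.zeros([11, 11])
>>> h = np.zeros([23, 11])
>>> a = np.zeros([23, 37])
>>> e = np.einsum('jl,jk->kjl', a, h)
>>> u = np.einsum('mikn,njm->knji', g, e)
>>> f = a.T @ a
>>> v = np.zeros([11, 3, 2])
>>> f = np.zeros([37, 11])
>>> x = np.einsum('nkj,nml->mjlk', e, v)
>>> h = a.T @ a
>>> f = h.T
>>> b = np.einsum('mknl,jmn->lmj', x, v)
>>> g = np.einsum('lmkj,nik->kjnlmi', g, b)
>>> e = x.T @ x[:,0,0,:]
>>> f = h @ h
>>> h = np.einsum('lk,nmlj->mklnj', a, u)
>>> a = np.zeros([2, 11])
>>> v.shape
(11, 3, 2)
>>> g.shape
(11, 11, 23, 37, 11, 3)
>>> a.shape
(2, 11)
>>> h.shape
(11, 37, 23, 11, 11)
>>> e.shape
(23, 2, 37, 23)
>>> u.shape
(11, 11, 23, 11)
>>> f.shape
(37, 37)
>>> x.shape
(3, 37, 2, 23)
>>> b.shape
(23, 3, 11)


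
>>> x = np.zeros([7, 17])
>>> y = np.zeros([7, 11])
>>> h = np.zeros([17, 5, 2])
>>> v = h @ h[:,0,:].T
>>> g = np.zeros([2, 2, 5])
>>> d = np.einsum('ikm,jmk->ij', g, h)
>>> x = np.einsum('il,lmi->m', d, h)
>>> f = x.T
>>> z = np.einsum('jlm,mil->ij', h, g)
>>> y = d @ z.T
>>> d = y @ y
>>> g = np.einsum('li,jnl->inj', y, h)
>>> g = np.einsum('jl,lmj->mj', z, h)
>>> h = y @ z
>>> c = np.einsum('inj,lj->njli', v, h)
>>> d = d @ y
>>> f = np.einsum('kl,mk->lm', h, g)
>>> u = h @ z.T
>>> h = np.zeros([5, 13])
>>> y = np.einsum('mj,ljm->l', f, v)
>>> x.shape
(5,)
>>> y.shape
(17,)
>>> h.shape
(5, 13)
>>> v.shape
(17, 5, 17)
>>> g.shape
(5, 2)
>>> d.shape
(2, 2)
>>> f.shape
(17, 5)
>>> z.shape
(2, 17)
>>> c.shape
(5, 17, 2, 17)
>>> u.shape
(2, 2)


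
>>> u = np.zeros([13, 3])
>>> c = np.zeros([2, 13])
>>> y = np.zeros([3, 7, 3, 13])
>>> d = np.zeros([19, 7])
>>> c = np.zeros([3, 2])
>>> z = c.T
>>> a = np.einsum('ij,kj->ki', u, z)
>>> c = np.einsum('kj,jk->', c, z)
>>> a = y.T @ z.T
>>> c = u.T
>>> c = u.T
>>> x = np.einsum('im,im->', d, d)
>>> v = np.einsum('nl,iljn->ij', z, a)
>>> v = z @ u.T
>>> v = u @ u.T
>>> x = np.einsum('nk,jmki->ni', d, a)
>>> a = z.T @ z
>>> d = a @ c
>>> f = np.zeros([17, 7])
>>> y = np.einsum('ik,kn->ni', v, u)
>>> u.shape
(13, 3)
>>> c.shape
(3, 13)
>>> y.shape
(3, 13)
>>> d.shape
(3, 13)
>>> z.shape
(2, 3)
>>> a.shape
(3, 3)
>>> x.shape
(19, 2)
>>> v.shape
(13, 13)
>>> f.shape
(17, 7)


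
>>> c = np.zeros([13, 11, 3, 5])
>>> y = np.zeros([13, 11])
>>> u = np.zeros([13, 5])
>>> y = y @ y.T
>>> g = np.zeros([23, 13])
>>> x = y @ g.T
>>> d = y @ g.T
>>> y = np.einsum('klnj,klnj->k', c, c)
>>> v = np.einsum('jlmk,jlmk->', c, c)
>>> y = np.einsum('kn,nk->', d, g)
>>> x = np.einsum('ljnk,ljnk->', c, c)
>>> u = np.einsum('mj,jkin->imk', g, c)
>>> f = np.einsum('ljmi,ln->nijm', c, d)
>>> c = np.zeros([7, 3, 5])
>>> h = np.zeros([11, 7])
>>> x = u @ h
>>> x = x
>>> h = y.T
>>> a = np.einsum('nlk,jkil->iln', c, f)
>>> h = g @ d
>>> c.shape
(7, 3, 5)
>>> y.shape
()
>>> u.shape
(3, 23, 11)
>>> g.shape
(23, 13)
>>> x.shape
(3, 23, 7)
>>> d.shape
(13, 23)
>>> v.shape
()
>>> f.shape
(23, 5, 11, 3)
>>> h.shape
(23, 23)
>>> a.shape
(11, 3, 7)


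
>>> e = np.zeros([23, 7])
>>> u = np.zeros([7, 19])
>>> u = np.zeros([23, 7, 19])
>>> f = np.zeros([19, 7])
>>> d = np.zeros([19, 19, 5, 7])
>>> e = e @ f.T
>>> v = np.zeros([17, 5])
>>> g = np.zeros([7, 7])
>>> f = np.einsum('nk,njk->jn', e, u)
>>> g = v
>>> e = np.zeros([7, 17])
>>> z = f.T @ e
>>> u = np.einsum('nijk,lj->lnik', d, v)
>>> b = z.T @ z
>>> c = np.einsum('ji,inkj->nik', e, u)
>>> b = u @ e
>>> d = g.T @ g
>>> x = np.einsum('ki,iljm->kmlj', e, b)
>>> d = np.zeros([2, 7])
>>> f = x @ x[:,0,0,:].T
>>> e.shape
(7, 17)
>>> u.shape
(17, 19, 19, 7)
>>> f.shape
(7, 17, 19, 7)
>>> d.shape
(2, 7)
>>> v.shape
(17, 5)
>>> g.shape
(17, 5)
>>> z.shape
(23, 17)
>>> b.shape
(17, 19, 19, 17)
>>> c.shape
(19, 17, 19)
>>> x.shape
(7, 17, 19, 19)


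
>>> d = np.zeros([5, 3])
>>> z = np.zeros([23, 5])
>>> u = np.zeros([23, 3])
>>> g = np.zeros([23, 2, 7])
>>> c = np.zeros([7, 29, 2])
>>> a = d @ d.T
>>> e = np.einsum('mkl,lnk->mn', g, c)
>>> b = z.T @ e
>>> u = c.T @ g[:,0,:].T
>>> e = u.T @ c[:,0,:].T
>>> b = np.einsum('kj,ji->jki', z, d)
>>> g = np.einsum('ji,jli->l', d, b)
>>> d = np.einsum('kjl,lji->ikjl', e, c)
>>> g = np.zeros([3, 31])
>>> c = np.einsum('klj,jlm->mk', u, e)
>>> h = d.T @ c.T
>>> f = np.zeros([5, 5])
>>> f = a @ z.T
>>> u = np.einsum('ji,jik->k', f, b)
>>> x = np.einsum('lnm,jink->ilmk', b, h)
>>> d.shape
(2, 23, 29, 7)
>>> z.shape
(23, 5)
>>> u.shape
(3,)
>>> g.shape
(3, 31)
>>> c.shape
(7, 2)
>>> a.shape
(5, 5)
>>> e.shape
(23, 29, 7)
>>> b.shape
(5, 23, 3)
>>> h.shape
(7, 29, 23, 7)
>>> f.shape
(5, 23)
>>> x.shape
(29, 5, 3, 7)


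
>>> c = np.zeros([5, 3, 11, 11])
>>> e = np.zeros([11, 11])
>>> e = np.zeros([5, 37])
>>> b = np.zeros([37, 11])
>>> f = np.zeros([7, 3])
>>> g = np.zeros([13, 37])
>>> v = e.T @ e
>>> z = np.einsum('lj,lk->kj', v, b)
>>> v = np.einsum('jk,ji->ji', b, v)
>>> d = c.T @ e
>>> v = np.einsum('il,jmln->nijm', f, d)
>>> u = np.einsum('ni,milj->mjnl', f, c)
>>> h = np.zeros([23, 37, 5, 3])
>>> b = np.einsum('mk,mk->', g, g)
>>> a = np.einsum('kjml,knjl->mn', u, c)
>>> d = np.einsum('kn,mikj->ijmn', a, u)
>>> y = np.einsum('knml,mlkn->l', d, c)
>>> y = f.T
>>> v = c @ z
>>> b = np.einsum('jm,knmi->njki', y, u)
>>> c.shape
(5, 3, 11, 11)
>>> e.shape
(5, 37)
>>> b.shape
(11, 3, 5, 11)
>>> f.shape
(7, 3)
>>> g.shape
(13, 37)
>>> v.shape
(5, 3, 11, 37)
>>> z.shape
(11, 37)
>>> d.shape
(11, 11, 5, 3)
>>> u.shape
(5, 11, 7, 11)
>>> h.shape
(23, 37, 5, 3)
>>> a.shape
(7, 3)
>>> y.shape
(3, 7)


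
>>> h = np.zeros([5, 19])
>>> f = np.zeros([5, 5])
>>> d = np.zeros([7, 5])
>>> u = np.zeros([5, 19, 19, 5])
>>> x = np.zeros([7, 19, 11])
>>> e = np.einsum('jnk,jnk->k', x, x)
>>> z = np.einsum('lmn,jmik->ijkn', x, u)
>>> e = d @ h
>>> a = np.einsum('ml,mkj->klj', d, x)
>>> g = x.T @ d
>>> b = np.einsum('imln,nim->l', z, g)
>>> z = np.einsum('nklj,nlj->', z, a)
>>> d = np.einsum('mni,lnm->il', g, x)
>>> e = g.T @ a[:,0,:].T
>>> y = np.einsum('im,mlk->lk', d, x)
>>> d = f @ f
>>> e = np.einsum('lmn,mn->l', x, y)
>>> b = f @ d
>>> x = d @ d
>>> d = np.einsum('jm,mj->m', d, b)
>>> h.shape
(5, 19)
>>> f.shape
(5, 5)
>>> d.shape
(5,)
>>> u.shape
(5, 19, 19, 5)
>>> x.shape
(5, 5)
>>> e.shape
(7,)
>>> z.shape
()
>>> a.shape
(19, 5, 11)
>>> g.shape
(11, 19, 5)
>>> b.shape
(5, 5)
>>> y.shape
(19, 11)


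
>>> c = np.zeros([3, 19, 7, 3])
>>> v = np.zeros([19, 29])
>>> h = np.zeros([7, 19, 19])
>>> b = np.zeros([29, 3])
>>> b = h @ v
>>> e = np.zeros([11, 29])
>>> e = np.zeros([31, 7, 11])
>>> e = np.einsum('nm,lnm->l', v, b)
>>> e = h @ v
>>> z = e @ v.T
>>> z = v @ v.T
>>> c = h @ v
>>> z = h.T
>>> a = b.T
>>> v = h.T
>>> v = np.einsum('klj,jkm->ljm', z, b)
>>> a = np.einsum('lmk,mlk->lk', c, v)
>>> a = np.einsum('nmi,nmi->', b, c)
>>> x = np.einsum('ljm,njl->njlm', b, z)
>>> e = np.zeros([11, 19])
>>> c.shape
(7, 19, 29)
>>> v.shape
(19, 7, 29)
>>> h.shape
(7, 19, 19)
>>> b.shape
(7, 19, 29)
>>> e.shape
(11, 19)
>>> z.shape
(19, 19, 7)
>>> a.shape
()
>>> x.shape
(19, 19, 7, 29)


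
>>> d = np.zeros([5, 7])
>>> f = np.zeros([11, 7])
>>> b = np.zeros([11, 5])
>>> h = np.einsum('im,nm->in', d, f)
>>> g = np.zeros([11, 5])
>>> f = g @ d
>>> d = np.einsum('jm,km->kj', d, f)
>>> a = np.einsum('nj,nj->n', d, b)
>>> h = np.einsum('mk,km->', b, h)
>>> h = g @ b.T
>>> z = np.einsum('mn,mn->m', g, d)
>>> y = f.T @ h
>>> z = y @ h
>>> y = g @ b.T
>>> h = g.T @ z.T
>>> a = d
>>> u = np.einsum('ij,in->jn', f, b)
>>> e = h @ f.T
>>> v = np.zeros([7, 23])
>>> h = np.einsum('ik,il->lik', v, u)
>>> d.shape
(11, 5)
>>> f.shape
(11, 7)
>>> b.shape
(11, 5)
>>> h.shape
(5, 7, 23)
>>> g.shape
(11, 5)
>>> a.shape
(11, 5)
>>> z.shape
(7, 11)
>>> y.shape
(11, 11)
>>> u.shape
(7, 5)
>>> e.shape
(5, 11)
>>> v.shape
(7, 23)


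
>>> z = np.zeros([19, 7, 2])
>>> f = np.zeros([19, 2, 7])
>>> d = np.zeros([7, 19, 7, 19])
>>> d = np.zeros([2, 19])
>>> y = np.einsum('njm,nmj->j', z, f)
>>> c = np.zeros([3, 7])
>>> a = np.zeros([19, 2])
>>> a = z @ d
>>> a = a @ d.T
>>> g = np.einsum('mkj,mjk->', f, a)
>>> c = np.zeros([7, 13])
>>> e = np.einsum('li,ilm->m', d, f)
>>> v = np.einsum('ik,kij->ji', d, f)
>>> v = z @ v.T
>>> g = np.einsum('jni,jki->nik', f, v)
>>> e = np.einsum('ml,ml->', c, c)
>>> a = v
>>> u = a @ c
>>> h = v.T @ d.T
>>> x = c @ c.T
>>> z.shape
(19, 7, 2)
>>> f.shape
(19, 2, 7)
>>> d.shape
(2, 19)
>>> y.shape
(7,)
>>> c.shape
(7, 13)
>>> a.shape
(19, 7, 7)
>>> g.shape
(2, 7, 7)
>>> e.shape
()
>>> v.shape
(19, 7, 7)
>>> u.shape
(19, 7, 13)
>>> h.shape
(7, 7, 2)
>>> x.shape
(7, 7)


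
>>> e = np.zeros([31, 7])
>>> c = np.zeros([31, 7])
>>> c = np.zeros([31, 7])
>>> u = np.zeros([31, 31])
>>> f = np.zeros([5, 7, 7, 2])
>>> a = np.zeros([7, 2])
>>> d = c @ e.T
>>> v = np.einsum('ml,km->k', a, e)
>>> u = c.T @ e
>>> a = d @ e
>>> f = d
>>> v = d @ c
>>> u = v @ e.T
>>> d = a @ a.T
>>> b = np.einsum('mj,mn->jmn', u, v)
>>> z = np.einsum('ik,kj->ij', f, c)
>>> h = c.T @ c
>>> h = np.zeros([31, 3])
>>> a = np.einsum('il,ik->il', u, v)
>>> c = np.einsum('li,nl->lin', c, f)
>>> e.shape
(31, 7)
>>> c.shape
(31, 7, 31)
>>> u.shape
(31, 31)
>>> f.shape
(31, 31)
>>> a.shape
(31, 31)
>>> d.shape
(31, 31)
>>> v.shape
(31, 7)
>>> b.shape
(31, 31, 7)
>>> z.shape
(31, 7)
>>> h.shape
(31, 3)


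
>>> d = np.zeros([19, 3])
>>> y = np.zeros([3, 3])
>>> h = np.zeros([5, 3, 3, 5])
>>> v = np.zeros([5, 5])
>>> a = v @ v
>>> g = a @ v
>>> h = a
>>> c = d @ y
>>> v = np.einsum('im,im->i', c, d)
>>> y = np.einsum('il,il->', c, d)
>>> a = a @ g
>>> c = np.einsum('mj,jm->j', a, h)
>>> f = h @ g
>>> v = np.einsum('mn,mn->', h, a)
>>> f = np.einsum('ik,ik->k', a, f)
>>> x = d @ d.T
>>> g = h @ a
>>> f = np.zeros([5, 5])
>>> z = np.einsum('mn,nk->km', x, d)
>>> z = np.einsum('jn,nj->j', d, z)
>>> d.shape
(19, 3)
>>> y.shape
()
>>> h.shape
(5, 5)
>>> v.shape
()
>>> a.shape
(5, 5)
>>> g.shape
(5, 5)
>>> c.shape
(5,)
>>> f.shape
(5, 5)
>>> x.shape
(19, 19)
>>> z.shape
(19,)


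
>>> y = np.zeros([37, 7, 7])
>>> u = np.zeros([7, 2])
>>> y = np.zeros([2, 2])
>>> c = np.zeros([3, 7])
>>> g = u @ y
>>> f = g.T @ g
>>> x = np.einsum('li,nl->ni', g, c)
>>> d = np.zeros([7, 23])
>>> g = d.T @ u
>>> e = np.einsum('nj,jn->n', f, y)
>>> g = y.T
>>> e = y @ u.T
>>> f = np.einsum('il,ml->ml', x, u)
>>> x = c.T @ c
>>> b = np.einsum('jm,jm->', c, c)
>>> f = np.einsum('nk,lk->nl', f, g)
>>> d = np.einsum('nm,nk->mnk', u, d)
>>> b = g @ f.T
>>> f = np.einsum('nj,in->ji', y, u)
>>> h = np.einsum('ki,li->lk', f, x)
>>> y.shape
(2, 2)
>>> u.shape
(7, 2)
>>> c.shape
(3, 7)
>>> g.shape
(2, 2)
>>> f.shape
(2, 7)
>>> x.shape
(7, 7)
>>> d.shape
(2, 7, 23)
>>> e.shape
(2, 7)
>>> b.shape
(2, 7)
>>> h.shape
(7, 2)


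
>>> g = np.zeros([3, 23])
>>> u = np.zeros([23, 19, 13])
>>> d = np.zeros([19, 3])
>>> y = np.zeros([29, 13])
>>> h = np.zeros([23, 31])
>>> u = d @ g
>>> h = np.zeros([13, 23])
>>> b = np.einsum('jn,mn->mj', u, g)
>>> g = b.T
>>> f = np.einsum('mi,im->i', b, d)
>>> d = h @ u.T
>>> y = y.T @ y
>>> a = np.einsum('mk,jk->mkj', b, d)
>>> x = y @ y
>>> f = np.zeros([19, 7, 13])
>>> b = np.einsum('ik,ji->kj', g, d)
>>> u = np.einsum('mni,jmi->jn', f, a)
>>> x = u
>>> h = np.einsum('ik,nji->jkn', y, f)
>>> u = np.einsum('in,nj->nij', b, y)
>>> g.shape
(19, 3)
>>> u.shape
(13, 3, 13)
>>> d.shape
(13, 19)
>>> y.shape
(13, 13)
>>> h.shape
(7, 13, 19)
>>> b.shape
(3, 13)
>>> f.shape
(19, 7, 13)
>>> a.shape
(3, 19, 13)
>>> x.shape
(3, 7)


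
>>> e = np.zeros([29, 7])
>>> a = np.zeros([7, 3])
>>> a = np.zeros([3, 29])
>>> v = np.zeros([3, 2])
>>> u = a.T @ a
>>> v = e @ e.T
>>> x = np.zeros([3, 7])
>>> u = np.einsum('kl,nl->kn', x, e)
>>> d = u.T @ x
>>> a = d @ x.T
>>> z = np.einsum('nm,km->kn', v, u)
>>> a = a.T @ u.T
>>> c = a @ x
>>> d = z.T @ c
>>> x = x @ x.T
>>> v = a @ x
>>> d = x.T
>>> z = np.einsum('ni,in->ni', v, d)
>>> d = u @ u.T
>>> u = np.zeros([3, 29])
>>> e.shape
(29, 7)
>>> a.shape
(3, 3)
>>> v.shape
(3, 3)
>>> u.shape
(3, 29)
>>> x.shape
(3, 3)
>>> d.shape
(3, 3)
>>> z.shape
(3, 3)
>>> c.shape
(3, 7)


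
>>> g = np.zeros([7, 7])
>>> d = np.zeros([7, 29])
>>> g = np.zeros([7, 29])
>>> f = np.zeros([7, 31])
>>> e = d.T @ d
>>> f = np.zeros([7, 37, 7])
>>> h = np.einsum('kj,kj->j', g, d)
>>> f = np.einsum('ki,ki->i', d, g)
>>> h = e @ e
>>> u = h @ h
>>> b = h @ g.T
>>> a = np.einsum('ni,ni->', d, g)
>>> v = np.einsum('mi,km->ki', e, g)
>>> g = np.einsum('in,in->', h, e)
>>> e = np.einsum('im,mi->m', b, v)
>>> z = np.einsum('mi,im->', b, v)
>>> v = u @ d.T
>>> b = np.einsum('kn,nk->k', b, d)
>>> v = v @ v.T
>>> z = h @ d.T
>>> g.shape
()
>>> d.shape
(7, 29)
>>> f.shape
(29,)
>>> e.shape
(7,)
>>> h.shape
(29, 29)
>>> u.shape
(29, 29)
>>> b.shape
(29,)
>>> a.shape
()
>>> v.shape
(29, 29)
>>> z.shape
(29, 7)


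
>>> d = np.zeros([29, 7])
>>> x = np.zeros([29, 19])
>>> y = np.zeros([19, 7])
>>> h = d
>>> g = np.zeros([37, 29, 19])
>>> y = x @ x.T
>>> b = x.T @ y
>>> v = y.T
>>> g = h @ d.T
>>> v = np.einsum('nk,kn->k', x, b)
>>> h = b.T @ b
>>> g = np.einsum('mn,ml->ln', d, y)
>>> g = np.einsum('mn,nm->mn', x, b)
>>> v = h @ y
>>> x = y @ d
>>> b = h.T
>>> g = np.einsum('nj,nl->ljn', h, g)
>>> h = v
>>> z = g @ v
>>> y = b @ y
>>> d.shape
(29, 7)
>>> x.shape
(29, 7)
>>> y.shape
(29, 29)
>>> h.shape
(29, 29)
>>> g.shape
(19, 29, 29)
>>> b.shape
(29, 29)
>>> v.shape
(29, 29)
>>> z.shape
(19, 29, 29)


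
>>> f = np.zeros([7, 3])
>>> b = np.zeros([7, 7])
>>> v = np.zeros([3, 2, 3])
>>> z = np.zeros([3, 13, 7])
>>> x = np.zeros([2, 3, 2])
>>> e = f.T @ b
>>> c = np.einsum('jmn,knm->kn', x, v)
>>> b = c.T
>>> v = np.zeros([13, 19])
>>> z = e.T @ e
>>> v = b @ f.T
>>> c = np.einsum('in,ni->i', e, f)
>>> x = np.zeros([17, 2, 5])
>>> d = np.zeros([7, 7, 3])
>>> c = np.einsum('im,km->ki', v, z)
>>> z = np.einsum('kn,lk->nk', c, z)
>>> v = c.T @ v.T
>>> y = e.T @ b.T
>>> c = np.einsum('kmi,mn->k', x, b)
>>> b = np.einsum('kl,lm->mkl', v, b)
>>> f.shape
(7, 3)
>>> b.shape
(3, 2, 2)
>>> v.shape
(2, 2)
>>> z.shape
(2, 7)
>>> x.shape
(17, 2, 5)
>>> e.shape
(3, 7)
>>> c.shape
(17,)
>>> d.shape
(7, 7, 3)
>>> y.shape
(7, 2)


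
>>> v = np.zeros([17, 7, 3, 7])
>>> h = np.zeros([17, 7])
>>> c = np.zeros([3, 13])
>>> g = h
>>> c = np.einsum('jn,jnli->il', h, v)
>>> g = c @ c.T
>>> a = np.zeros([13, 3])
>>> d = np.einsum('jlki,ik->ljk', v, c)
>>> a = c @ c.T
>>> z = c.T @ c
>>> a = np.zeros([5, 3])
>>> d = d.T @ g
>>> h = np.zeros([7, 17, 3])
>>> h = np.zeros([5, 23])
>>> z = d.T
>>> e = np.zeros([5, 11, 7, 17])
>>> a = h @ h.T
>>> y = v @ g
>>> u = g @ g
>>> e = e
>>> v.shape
(17, 7, 3, 7)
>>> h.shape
(5, 23)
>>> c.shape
(7, 3)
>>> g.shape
(7, 7)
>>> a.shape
(5, 5)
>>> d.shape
(3, 17, 7)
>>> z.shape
(7, 17, 3)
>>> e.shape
(5, 11, 7, 17)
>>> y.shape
(17, 7, 3, 7)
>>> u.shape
(7, 7)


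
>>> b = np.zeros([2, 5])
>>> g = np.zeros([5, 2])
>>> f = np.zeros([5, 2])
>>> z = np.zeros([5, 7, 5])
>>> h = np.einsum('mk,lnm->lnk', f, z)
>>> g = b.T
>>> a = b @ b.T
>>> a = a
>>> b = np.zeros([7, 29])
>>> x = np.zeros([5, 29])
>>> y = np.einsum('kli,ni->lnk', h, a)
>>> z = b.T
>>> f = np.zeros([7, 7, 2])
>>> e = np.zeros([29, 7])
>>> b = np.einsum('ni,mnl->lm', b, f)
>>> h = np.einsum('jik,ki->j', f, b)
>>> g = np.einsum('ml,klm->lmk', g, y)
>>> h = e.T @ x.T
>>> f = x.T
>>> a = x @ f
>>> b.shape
(2, 7)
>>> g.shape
(2, 5, 7)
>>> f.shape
(29, 5)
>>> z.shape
(29, 7)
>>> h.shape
(7, 5)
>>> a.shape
(5, 5)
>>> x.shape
(5, 29)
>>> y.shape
(7, 2, 5)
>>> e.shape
(29, 7)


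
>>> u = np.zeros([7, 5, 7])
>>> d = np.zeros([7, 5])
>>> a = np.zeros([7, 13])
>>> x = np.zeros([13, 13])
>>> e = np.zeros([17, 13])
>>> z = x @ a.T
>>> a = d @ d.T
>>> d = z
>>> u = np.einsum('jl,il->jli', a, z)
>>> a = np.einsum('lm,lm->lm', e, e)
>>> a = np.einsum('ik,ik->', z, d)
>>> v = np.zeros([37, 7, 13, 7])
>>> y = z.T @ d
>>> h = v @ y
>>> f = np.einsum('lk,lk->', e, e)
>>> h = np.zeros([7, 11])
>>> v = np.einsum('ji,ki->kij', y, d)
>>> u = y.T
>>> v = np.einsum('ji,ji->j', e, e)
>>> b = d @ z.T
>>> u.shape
(7, 7)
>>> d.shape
(13, 7)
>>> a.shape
()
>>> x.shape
(13, 13)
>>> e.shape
(17, 13)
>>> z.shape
(13, 7)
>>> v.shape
(17,)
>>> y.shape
(7, 7)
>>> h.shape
(7, 11)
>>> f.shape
()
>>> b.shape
(13, 13)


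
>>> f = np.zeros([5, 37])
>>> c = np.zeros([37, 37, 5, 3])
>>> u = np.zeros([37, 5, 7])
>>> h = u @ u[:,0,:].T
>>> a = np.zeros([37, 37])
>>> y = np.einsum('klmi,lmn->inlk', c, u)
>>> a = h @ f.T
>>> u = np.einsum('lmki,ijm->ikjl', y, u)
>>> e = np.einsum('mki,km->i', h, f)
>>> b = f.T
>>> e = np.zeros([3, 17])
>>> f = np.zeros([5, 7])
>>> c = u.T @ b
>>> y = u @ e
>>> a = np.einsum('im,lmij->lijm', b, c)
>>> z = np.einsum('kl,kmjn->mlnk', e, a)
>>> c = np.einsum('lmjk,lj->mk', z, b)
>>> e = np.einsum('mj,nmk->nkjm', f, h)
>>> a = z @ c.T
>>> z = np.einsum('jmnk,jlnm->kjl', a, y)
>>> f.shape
(5, 7)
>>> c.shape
(17, 3)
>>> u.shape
(37, 37, 5, 3)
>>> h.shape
(37, 5, 37)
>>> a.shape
(37, 17, 5, 17)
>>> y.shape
(37, 37, 5, 17)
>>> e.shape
(37, 37, 7, 5)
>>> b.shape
(37, 5)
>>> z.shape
(17, 37, 37)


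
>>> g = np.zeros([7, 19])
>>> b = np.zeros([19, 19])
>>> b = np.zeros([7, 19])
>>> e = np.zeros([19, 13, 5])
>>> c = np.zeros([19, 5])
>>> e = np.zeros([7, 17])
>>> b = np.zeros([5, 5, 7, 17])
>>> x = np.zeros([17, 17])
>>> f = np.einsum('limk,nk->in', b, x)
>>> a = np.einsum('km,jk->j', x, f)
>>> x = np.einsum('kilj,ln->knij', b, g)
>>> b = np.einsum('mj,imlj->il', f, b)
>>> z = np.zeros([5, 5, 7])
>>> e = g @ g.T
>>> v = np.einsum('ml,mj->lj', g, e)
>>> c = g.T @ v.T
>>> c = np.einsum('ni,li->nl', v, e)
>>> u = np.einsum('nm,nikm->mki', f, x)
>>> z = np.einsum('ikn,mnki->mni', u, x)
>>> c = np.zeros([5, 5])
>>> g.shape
(7, 19)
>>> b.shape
(5, 7)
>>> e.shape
(7, 7)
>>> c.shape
(5, 5)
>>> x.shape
(5, 19, 5, 17)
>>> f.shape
(5, 17)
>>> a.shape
(5,)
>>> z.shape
(5, 19, 17)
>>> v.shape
(19, 7)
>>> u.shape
(17, 5, 19)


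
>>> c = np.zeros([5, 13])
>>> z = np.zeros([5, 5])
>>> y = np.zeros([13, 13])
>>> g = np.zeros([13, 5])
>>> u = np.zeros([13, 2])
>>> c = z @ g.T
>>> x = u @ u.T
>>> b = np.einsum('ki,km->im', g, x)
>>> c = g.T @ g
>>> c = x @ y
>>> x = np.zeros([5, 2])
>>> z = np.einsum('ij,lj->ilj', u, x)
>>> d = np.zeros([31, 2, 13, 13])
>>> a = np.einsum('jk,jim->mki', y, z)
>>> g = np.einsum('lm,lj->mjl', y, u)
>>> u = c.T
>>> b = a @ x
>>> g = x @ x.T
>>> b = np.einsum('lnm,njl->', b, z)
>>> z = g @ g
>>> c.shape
(13, 13)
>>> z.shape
(5, 5)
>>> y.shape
(13, 13)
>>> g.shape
(5, 5)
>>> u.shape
(13, 13)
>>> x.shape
(5, 2)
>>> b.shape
()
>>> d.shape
(31, 2, 13, 13)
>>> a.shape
(2, 13, 5)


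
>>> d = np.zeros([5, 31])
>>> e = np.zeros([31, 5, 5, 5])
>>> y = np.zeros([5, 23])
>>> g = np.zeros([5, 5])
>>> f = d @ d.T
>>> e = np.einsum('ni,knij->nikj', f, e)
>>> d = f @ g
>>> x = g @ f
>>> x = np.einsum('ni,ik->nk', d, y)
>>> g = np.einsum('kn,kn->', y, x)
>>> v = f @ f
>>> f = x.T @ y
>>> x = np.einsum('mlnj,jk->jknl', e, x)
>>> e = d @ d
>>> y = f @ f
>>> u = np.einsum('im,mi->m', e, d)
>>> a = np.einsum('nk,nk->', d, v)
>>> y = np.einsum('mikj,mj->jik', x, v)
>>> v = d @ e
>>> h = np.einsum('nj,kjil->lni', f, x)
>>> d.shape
(5, 5)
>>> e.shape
(5, 5)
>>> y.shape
(5, 23, 31)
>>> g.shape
()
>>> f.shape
(23, 23)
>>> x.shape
(5, 23, 31, 5)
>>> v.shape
(5, 5)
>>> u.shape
(5,)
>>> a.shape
()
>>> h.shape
(5, 23, 31)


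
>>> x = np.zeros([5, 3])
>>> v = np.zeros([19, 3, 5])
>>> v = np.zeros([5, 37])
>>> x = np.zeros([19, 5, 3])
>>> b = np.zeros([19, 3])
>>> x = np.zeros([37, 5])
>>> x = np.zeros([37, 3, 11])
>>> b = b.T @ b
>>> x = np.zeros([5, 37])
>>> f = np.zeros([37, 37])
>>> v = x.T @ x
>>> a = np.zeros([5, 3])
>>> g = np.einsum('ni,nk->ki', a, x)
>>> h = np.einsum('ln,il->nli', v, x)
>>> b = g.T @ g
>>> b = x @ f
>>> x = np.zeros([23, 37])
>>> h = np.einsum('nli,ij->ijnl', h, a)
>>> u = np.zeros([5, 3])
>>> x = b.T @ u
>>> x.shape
(37, 3)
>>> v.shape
(37, 37)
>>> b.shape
(5, 37)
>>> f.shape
(37, 37)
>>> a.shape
(5, 3)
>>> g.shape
(37, 3)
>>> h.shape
(5, 3, 37, 37)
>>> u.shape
(5, 3)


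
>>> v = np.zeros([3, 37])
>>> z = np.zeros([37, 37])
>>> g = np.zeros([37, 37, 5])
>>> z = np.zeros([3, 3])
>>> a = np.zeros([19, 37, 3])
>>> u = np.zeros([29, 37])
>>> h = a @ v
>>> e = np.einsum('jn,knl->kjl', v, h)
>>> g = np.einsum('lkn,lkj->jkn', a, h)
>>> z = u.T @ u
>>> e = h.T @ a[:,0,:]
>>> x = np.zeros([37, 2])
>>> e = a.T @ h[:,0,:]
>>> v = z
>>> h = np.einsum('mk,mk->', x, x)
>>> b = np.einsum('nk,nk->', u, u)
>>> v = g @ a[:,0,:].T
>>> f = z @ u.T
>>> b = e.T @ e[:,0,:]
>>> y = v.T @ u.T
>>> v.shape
(37, 37, 19)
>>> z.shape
(37, 37)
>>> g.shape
(37, 37, 3)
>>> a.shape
(19, 37, 3)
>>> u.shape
(29, 37)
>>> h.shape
()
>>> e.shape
(3, 37, 37)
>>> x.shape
(37, 2)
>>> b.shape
(37, 37, 37)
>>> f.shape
(37, 29)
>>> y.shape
(19, 37, 29)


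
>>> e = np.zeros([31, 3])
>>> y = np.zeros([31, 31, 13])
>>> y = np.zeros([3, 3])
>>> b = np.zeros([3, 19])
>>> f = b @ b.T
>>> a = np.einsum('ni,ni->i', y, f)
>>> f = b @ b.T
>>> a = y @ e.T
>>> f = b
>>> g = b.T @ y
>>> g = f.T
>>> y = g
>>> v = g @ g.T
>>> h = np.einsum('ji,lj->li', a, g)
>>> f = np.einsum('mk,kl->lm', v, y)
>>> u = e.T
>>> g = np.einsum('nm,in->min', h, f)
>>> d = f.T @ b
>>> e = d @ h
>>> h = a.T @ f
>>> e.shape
(19, 31)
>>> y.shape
(19, 3)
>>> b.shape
(3, 19)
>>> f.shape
(3, 19)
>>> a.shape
(3, 31)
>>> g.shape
(31, 3, 19)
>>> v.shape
(19, 19)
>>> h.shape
(31, 19)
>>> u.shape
(3, 31)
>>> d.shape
(19, 19)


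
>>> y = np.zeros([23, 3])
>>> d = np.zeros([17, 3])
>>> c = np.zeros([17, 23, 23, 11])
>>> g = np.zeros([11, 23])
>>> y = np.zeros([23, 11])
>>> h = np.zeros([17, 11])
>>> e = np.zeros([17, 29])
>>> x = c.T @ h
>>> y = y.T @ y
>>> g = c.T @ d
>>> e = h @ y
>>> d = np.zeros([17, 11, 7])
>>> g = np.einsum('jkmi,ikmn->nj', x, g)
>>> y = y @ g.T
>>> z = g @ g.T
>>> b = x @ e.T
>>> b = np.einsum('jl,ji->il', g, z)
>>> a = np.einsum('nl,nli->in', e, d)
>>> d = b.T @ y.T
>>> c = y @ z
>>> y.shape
(11, 3)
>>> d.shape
(11, 11)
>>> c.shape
(11, 3)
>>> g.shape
(3, 11)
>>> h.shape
(17, 11)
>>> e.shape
(17, 11)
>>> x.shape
(11, 23, 23, 11)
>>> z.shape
(3, 3)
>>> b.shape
(3, 11)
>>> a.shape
(7, 17)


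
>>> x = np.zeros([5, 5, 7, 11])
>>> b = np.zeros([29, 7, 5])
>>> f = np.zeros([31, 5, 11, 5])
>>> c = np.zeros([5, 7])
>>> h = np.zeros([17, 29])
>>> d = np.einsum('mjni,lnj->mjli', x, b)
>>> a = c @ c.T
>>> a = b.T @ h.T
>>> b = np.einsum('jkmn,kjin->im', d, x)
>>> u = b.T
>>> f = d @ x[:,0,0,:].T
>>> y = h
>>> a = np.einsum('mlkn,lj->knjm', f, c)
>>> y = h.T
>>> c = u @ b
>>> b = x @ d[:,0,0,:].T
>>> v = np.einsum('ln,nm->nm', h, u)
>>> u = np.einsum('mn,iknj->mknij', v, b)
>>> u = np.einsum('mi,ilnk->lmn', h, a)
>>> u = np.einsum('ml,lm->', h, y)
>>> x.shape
(5, 5, 7, 11)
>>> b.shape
(5, 5, 7, 5)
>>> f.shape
(5, 5, 29, 5)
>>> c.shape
(29, 29)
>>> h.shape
(17, 29)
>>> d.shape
(5, 5, 29, 11)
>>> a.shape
(29, 5, 7, 5)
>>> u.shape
()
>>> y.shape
(29, 17)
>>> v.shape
(29, 7)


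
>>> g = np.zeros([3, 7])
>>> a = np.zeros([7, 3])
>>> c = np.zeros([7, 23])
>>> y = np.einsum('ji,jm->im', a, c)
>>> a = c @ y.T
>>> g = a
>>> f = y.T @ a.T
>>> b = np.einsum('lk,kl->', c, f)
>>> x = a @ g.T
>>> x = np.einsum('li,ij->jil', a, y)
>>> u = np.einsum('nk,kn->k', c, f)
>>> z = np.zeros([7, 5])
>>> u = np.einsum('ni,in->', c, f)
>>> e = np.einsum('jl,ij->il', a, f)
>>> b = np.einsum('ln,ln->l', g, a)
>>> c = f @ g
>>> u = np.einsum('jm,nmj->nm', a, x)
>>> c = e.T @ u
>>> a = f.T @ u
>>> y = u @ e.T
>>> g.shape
(7, 3)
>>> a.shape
(7, 3)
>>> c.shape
(3, 3)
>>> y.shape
(23, 23)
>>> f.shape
(23, 7)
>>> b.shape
(7,)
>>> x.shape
(23, 3, 7)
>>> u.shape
(23, 3)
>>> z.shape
(7, 5)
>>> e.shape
(23, 3)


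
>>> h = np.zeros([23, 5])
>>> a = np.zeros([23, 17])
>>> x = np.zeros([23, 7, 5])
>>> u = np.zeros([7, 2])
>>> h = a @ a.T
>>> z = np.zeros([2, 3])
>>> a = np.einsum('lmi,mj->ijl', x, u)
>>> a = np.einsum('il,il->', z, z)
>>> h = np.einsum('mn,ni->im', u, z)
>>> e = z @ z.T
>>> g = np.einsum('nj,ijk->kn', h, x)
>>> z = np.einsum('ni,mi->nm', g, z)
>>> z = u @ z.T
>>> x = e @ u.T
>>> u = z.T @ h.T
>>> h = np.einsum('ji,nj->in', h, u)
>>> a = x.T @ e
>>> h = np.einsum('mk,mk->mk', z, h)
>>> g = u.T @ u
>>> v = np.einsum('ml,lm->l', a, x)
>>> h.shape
(7, 5)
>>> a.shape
(7, 2)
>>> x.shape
(2, 7)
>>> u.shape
(5, 3)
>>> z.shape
(7, 5)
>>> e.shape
(2, 2)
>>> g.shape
(3, 3)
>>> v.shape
(2,)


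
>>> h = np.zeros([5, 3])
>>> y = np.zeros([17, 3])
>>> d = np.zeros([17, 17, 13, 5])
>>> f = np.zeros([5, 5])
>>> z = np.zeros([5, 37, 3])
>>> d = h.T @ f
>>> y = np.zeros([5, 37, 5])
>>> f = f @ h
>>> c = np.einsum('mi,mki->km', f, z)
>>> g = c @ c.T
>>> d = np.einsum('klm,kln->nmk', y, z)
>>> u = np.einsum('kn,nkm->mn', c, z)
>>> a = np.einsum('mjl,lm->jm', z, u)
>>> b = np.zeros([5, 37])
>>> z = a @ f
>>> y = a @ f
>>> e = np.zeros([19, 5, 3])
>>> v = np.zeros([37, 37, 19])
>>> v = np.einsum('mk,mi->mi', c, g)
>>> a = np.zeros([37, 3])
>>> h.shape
(5, 3)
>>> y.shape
(37, 3)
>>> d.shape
(3, 5, 5)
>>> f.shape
(5, 3)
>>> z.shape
(37, 3)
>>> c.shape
(37, 5)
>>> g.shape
(37, 37)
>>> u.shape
(3, 5)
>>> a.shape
(37, 3)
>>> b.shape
(5, 37)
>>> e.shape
(19, 5, 3)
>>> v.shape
(37, 37)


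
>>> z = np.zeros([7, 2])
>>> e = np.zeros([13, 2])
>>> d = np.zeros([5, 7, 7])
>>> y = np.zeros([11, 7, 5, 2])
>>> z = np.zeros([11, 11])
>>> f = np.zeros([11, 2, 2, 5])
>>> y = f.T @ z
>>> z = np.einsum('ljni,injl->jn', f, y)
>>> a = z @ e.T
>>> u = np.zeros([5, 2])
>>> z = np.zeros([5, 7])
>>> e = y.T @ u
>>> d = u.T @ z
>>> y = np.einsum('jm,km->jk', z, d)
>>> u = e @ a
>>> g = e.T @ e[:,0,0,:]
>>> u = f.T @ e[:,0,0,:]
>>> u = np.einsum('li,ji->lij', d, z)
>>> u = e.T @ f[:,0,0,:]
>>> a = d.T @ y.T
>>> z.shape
(5, 7)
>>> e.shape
(11, 2, 2, 2)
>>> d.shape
(2, 7)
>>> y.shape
(5, 2)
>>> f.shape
(11, 2, 2, 5)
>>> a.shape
(7, 5)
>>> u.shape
(2, 2, 2, 5)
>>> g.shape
(2, 2, 2, 2)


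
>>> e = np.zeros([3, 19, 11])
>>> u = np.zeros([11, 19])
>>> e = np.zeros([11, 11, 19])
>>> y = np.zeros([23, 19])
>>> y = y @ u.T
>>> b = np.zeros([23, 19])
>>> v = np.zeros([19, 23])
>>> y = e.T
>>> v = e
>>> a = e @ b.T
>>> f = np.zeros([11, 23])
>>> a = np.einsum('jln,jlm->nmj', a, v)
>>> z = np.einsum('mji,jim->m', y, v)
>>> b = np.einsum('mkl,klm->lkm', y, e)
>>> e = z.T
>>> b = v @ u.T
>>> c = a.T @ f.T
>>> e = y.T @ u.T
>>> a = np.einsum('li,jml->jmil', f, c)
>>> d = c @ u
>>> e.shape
(11, 11, 11)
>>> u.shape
(11, 19)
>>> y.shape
(19, 11, 11)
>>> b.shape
(11, 11, 11)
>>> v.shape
(11, 11, 19)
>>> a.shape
(11, 19, 23, 11)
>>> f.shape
(11, 23)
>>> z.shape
(19,)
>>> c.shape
(11, 19, 11)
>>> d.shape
(11, 19, 19)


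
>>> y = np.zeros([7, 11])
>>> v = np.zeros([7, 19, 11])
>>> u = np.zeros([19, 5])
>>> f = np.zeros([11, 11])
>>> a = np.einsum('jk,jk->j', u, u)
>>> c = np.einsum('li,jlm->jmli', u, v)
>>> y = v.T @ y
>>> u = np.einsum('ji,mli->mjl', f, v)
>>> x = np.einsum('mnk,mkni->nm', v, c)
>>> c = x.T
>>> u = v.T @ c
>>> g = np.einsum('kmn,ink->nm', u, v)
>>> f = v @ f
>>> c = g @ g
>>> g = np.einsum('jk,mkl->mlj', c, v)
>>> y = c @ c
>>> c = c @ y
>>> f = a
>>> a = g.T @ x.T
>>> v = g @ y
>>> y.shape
(19, 19)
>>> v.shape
(7, 11, 19)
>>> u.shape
(11, 19, 19)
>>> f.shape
(19,)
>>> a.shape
(19, 11, 19)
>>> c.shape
(19, 19)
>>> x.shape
(19, 7)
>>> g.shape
(7, 11, 19)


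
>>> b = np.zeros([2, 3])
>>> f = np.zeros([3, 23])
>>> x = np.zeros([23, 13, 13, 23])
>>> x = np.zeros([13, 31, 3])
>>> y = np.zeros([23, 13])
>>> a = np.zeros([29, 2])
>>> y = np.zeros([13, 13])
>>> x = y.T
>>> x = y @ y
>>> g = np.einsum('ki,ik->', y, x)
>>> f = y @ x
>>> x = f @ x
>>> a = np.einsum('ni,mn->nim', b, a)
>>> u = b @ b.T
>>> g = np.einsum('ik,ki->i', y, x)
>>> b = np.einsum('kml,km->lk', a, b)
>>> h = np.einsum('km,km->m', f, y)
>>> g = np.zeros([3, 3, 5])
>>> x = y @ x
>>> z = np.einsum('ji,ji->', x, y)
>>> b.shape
(29, 2)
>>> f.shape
(13, 13)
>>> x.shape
(13, 13)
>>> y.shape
(13, 13)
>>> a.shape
(2, 3, 29)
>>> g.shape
(3, 3, 5)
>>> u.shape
(2, 2)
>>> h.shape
(13,)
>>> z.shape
()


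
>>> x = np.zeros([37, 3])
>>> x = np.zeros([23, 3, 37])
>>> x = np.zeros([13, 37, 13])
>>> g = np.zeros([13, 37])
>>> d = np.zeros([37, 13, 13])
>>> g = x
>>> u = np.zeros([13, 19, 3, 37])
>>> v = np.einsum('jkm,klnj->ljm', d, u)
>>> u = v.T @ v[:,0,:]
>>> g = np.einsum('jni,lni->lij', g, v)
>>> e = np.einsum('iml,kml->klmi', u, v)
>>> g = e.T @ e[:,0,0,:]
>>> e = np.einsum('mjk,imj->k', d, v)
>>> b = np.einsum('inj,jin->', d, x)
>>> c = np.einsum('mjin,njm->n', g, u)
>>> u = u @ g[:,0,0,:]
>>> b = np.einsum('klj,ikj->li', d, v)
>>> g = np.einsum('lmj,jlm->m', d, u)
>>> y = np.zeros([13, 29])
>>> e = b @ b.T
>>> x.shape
(13, 37, 13)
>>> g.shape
(13,)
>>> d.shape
(37, 13, 13)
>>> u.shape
(13, 37, 13)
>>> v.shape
(19, 37, 13)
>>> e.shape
(13, 13)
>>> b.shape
(13, 19)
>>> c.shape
(13,)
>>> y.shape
(13, 29)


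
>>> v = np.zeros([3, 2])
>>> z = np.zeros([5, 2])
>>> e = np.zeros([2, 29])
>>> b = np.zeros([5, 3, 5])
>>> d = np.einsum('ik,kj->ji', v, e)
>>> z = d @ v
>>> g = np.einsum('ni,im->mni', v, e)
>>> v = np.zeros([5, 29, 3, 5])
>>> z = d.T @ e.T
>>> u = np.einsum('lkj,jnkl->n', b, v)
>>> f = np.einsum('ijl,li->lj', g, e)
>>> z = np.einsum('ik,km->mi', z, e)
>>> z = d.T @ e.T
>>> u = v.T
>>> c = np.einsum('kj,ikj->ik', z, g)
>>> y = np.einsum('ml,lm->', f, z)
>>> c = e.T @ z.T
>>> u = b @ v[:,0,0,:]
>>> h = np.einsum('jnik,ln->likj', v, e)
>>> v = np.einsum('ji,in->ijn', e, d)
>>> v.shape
(29, 2, 3)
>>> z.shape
(3, 2)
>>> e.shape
(2, 29)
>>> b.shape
(5, 3, 5)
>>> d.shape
(29, 3)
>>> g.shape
(29, 3, 2)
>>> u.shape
(5, 3, 5)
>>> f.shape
(2, 3)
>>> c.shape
(29, 3)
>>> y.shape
()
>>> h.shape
(2, 3, 5, 5)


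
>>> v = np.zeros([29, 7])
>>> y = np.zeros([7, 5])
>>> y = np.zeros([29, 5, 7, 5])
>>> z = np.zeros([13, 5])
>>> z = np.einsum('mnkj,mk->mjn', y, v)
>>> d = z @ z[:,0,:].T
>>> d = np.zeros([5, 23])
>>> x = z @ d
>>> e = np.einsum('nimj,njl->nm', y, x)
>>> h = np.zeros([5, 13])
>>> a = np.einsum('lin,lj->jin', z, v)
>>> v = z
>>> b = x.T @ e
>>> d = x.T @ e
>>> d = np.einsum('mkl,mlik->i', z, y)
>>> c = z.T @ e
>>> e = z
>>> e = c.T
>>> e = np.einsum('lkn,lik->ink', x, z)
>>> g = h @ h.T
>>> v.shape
(29, 5, 5)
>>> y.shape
(29, 5, 7, 5)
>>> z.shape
(29, 5, 5)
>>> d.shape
(7,)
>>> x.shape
(29, 5, 23)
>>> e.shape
(5, 23, 5)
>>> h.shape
(5, 13)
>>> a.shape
(7, 5, 5)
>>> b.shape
(23, 5, 7)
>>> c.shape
(5, 5, 7)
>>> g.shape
(5, 5)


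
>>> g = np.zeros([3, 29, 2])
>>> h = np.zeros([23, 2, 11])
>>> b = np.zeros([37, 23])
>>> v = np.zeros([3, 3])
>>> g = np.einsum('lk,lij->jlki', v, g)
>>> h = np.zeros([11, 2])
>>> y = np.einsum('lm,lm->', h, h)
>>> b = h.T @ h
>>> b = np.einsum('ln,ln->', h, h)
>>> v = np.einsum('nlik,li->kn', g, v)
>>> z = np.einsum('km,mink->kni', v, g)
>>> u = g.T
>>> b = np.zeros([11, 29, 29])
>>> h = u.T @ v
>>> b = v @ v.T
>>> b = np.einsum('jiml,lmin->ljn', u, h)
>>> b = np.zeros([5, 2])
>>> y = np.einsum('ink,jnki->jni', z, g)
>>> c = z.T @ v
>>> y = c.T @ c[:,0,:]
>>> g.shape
(2, 3, 3, 29)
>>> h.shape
(2, 3, 3, 2)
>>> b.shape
(5, 2)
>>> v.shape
(29, 2)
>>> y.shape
(2, 3, 2)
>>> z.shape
(29, 3, 3)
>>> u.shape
(29, 3, 3, 2)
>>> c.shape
(3, 3, 2)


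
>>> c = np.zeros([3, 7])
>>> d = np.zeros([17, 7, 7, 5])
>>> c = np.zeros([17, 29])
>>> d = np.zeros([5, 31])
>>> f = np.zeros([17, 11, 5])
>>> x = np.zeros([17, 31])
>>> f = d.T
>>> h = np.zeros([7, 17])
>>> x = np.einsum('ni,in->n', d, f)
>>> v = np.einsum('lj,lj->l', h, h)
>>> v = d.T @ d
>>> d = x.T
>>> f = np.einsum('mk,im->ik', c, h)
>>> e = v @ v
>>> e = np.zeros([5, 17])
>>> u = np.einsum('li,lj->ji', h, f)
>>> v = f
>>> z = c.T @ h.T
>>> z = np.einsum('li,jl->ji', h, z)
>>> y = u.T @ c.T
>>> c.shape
(17, 29)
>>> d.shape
(5,)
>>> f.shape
(7, 29)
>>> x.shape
(5,)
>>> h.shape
(7, 17)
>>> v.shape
(7, 29)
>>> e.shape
(5, 17)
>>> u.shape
(29, 17)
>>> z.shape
(29, 17)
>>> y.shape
(17, 17)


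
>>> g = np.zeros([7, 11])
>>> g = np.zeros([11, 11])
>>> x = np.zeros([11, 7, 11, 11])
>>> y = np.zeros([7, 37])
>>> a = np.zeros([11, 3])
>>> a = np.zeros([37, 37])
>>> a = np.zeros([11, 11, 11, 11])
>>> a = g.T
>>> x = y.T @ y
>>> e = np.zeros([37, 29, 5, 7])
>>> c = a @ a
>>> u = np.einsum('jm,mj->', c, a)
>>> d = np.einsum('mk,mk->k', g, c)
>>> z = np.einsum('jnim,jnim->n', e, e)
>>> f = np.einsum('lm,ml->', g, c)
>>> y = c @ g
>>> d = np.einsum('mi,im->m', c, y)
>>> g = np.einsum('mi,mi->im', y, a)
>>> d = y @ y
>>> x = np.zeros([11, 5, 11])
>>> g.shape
(11, 11)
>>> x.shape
(11, 5, 11)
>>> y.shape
(11, 11)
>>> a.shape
(11, 11)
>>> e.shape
(37, 29, 5, 7)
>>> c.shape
(11, 11)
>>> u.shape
()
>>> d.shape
(11, 11)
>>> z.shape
(29,)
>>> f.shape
()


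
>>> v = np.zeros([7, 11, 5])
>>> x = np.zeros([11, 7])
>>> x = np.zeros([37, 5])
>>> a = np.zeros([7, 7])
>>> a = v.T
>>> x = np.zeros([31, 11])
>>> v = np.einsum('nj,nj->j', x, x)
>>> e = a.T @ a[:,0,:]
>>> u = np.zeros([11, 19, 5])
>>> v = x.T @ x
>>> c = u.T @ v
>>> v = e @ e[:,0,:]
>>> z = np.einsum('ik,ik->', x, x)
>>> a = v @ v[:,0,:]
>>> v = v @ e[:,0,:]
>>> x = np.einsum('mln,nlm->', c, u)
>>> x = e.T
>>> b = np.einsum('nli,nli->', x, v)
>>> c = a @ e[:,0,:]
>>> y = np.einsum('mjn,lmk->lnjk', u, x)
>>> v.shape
(7, 11, 7)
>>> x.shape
(7, 11, 7)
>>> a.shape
(7, 11, 7)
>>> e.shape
(7, 11, 7)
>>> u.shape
(11, 19, 5)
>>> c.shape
(7, 11, 7)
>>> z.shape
()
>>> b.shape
()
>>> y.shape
(7, 5, 19, 7)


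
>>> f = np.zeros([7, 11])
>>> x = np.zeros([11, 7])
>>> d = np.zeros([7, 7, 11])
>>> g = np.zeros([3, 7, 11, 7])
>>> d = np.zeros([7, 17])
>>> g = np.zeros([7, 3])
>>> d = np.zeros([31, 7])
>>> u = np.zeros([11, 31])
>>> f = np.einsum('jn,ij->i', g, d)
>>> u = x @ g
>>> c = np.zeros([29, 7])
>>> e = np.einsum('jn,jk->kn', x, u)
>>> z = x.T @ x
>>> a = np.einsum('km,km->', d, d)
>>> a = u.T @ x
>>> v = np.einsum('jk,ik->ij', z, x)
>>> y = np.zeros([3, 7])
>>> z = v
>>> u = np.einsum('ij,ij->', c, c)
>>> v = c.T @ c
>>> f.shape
(31,)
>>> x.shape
(11, 7)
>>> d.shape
(31, 7)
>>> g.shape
(7, 3)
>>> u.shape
()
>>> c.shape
(29, 7)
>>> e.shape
(3, 7)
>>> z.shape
(11, 7)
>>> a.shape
(3, 7)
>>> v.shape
(7, 7)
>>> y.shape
(3, 7)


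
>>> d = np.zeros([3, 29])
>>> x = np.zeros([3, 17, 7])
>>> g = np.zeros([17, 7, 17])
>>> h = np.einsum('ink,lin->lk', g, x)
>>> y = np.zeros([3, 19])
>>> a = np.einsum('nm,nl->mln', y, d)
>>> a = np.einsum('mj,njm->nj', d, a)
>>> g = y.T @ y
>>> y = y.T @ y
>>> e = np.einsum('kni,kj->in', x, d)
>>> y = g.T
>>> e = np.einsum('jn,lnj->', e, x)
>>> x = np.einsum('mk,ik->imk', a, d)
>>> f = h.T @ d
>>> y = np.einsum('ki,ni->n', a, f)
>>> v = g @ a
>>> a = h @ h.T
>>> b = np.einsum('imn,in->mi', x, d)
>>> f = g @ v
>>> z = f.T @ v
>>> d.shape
(3, 29)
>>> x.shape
(3, 19, 29)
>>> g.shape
(19, 19)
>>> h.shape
(3, 17)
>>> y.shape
(17,)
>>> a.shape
(3, 3)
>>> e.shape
()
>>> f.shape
(19, 29)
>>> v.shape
(19, 29)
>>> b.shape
(19, 3)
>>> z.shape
(29, 29)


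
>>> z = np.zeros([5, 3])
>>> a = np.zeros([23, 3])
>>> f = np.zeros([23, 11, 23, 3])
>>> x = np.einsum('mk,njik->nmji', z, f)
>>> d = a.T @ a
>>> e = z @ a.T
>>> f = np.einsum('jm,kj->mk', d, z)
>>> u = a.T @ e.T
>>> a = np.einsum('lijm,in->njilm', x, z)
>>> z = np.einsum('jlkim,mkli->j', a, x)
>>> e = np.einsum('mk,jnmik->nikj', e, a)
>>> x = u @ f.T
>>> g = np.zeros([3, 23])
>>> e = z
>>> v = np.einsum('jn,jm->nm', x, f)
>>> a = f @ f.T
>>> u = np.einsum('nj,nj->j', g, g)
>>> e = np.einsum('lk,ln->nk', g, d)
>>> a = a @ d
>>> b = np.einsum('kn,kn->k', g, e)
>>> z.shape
(3,)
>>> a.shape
(3, 3)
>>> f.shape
(3, 5)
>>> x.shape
(3, 3)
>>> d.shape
(3, 3)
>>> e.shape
(3, 23)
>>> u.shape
(23,)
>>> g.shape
(3, 23)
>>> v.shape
(3, 5)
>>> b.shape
(3,)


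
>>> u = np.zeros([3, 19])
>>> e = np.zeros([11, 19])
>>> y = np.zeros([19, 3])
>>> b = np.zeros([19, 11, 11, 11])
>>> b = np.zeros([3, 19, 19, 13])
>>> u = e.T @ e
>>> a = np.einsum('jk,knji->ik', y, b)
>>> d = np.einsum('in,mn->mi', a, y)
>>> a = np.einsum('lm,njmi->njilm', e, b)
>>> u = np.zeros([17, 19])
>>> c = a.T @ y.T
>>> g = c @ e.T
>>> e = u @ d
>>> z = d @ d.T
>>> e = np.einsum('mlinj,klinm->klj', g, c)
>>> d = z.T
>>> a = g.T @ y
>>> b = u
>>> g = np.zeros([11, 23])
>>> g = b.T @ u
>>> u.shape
(17, 19)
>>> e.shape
(19, 11, 11)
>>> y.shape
(19, 3)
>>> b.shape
(17, 19)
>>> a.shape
(11, 19, 13, 11, 3)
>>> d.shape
(19, 19)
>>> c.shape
(19, 11, 13, 19, 19)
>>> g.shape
(19, 19)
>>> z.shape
(19, 19)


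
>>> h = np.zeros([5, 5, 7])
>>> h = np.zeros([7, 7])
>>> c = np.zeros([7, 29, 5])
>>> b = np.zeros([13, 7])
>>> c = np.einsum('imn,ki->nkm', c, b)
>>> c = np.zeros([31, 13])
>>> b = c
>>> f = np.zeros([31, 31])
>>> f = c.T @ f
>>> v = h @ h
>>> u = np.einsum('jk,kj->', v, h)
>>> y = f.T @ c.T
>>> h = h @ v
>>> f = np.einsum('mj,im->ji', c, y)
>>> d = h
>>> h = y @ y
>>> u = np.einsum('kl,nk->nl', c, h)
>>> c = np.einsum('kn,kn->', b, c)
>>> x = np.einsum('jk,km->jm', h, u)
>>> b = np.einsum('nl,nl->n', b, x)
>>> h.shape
(31, 31)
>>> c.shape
()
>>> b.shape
(31,)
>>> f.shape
(13, 31)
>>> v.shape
(7, 7)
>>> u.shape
(31, 13)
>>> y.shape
(31, 31)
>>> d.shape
(7, 7)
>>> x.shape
(31, 13)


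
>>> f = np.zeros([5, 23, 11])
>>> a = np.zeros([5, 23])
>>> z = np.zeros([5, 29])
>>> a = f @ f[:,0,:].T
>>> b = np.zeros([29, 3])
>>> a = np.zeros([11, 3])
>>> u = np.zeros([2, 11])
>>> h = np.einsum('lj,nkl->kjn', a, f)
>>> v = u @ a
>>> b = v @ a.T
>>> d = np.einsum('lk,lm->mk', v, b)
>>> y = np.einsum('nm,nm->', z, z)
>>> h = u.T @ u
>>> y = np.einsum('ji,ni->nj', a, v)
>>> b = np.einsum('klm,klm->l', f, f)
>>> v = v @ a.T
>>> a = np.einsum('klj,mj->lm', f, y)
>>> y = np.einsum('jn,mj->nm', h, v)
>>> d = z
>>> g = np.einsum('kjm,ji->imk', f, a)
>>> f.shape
(5, 23, 11)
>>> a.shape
(23, 2)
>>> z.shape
(5, 29)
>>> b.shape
(23,)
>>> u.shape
(2, 11)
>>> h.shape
(11, 11)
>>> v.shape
(2, 11)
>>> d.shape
(5, 29)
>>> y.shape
(11, 2)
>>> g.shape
(2, 11, 5)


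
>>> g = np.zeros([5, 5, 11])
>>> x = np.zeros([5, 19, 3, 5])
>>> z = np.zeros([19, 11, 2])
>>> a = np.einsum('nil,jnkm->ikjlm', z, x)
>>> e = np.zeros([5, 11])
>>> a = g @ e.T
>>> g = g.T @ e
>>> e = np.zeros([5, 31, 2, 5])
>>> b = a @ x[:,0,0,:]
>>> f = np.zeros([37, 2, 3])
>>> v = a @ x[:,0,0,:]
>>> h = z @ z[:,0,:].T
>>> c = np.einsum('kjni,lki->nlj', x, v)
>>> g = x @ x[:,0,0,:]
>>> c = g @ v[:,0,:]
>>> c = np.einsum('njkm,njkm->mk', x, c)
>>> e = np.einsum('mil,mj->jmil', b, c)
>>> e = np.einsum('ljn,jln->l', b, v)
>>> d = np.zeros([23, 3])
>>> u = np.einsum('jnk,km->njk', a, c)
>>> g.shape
(5, 19, 3, 5)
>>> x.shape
(5, 19, 3, 5)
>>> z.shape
(19, 11, 2)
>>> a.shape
(5, 5, 5)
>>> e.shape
(5,)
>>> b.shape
(5, 5, 5)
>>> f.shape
(37, 2, 3)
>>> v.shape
(5, 5, 5)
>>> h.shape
(19, 11, 19)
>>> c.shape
(5, 3)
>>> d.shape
(23, 3)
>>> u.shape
(5, 5, 5)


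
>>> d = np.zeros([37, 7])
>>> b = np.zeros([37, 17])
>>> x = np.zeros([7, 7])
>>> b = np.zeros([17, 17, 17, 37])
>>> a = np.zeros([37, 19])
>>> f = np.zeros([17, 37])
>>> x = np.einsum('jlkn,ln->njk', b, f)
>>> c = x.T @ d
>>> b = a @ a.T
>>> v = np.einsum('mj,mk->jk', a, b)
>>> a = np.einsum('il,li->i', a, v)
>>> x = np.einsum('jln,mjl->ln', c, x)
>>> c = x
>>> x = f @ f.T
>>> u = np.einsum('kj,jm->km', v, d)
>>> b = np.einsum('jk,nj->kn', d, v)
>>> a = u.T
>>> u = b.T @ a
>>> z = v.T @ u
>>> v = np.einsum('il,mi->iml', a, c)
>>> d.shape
(37, 7)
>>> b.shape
(7, 19)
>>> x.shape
(17, 17)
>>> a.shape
(7, 19)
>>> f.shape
(17, 37)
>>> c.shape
(17, 7)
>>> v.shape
(7, 17, 19)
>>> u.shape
(19, 19)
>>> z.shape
(37, 19)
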